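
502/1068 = 251/534=0.47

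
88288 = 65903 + 22385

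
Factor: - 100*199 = -2^2 * 5^2*199^1 = -  19900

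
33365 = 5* 6673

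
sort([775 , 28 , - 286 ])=[  -  286, 28, 775]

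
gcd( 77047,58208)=1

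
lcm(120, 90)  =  360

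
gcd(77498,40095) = 1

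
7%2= 1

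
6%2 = 0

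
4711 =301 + 4410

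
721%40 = 1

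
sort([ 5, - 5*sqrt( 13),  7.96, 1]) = [ - 5*sqrt( 13),1 , 5,7.96] 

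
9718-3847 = 5871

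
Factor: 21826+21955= 43781^1 =43781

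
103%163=103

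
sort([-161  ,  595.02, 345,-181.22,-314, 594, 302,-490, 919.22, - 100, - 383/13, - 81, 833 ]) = [ - 490, - 314, - 181.22, - 161,-100, - 81 , - 383/13, 302,  345 , 594, 595.02, 833, 919.22]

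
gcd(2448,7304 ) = 8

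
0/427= 0 = 0.00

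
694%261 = 172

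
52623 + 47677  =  100300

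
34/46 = 17/23 =0.74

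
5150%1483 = 701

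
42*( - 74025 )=  -  3109050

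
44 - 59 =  - 15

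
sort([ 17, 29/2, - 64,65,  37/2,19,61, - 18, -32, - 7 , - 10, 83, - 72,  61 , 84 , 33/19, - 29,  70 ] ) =[ - 72,-64,  -  32, - 29 , - 18, - 10, - 7,33/19,29/2, 17, 37/2,19,61, 61,  65 , 70,83,  84 ] 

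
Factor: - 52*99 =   -  5148   =  - 2^2*3^2*11^1*13^1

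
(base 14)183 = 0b100110111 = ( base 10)311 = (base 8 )467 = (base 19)g7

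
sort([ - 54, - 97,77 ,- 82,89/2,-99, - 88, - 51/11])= [ - 99,-97, - 88, - 82,-54,  -  51/11,89/2, 77]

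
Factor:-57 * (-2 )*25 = 2^1*3^1*5^2*19^1 = 2850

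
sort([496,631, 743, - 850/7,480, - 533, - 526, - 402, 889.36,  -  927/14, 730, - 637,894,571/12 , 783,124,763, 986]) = [ - 637, - 533,- 526,  -  402,-850/7,-927/14,571/12,124,  480,496,631, 730,743,763,783, 889.36,894, 986]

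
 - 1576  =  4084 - 5660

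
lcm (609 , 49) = 4263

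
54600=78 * 700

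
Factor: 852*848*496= 358358016=   2^10 *3^1 * 31^1*53^1 * 71^1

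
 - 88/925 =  - 88/925 =- 0.10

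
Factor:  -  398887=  - 398887^1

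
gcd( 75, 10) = 5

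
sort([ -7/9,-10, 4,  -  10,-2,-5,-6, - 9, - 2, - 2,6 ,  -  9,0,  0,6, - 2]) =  [-10 ,-10, - 9, - 9, - 6, -5, - 2, - 2,-2,-2, - 7/9,0,0, 4,6, 6]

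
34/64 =17/32= 0.53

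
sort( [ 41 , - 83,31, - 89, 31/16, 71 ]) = [ - 89, - 83, 31/16,  31, 41,71]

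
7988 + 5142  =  13130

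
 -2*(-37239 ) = 74478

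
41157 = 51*807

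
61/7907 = 61/7907  =  0.01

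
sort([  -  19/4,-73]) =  [ - 73, - 19/4 ]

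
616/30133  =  616/30133 =0.02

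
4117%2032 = 53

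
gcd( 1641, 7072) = 1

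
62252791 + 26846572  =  89099363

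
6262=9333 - 3071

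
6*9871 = 59226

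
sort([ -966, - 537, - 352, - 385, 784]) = [ - 966, - 537 , - 385, - 352, 784 ] 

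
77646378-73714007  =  3932371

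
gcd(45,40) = 5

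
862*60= 51720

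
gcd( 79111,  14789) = 1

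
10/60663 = 10/60663   =  0.00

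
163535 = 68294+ 95241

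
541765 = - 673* (-805 )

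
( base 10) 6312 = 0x18a8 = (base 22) D0K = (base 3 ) 22122210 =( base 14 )242C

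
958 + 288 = 1246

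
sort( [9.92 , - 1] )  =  [ - 1, 9.92]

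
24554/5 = 24554/5  =  4910.80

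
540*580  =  313200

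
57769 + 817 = 58586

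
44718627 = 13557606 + 31161021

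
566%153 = 107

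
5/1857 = 5/1857 = 0.00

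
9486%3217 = 3052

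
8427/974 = 8+ 635/974= 8.65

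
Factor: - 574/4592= -1/8 = -  2^ (  -  3)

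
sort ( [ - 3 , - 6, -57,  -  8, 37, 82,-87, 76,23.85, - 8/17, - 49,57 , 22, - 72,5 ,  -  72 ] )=[-87 , - 72,-72, - 57,-49, - 8, - 6, - 3, - 8/17 , 5,22, 23.85, 37,  57 , 76, 82] 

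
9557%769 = 329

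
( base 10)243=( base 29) 8b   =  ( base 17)e5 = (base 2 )11110011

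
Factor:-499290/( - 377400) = 2^( - 2) * 5^( - 1) * 11^1* 37^( - 1)*89^1= 979/740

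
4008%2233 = 1775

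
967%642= 325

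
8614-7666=948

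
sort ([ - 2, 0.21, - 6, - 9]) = [ - 9, - 6, - 2, 0.21]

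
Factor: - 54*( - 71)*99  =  379566 = 2^1*3^5*11^1*71^1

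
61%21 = 19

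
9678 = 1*9678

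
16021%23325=16021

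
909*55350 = 50313150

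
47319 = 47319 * 1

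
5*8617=43085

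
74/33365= 74/33365 =0.00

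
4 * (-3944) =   -  15776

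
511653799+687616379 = 1199270178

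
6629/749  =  8 + 91/107 = 8.85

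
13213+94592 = 107805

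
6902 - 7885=-983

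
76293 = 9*8477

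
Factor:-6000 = -2^4 * 3^1*5^3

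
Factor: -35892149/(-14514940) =2^(-2)*5^( - 1)*11^( - 1 )*17^( - 1)*79^1*3881^ ( - 1)  *  454331^1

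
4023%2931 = 1092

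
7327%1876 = 1699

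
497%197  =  103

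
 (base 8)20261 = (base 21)IKB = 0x20B1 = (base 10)8369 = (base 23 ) fik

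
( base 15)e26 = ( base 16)c72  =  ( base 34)2PO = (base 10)3186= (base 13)15B1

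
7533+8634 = 16167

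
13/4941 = 13/4941 = 0.00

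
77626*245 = 19018370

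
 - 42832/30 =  - 21416/15 = - 1427.73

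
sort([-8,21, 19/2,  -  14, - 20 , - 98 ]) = [-98, - 20, - 14, - 8, 19/2,21]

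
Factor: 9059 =9059^1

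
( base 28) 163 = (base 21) 23A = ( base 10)955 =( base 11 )799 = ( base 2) 1110111011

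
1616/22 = 808/11 = 73.45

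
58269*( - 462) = -26920278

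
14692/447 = 14692/447= 32.87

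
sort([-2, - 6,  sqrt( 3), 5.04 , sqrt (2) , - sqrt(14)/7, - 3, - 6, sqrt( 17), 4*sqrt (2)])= [ - 6, - 6, - 3 , - 2, - sqrt ( 14 ) /7 , sqrt( 2), sqrt( 3 ),sqrt( 17), 5.04,  4 * sqrt(2 )]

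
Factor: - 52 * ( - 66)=2^3*3^1 * 11^1*13^1 = 3432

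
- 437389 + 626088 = 188699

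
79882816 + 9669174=89551990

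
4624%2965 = 1659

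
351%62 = 41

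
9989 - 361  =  9628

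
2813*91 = 255983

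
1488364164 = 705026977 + 783337187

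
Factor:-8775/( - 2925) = 3^1  =  3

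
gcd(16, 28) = 4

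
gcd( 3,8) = 1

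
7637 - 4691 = 2946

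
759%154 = 143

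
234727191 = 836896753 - 602169562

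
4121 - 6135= - 2014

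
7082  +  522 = 7604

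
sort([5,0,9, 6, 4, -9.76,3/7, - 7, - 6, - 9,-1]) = [  -  9.76, - 9, - 7, - 6, - 1,0, 3/7, 4, 5, 6,9]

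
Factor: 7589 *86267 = 654680263= 281^1*307^1*7589^1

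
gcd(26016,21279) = 3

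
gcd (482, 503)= 1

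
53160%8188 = 4032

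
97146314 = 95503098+1643216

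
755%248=11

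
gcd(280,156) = 4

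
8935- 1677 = 7258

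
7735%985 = 840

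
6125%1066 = 795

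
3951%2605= 1346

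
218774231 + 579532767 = 798306998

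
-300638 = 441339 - 741977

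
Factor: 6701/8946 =2^( - 1 )  *  3^( - 2 ) * 7^( - 1) * 71^( - 1)*6701^1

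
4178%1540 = 1098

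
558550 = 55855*10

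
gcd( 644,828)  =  92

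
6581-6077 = 504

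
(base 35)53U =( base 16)1874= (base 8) 14164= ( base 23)BJ4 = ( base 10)6260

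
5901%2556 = 789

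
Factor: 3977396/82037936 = 994349/20509484 = 2^( - 2)*47^( - 1)*127^( - 1 )*691^1 * 859^(  -  1 ) *1439^1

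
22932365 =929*24685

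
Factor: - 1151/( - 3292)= 2^( - 2)*823^ ( - 1)*1151^1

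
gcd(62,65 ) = 1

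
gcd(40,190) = 10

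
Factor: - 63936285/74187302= - 2^(-1 )*3^1*5^1*53^1*419^( - 1)*11489^1*12647^(-1) = -  9133755/10598186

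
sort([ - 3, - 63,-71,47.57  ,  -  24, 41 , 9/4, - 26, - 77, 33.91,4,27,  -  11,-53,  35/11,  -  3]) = [ - 77, - 71, - 63, - 53 , - 26, -24, - 11, - 3, - 3, 9/4, 35/11 , 4,27, 33.91,41 , 47.57 ]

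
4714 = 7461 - 2747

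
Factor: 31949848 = 2^3*7^1*47^1*61^1*199^1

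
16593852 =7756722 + 8837130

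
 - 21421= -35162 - -13741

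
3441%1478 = 485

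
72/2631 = 24/877 =0.03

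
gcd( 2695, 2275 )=35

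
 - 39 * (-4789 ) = 186771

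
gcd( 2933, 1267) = 7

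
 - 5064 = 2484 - 7548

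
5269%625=269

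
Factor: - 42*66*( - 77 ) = 2^2* 3^2*7^2*11^2 = 213444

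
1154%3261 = 1154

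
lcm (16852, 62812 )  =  690932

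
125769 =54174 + 71595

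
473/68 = 473/68 = 6.96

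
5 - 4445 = - 4440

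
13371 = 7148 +6223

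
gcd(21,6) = 3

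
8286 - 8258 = 28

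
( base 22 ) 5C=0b1111010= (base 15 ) 82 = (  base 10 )122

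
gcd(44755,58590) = 5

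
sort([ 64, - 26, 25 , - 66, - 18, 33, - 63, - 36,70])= [  -  66, - 63, - 36, - 26, - 18,25,33, 64 , 70 ]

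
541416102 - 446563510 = 94852592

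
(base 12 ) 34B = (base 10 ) 491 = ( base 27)i5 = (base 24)KB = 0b111101011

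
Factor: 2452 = 2^2*613^1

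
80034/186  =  430 + 9/31 =430.29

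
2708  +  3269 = 5977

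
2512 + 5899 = 8411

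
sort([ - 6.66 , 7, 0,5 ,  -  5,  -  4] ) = [-6.66,  -  5,  -  4,0,5,  7 ] 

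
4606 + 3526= 8132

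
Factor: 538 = 2^1*269^1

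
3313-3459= - 146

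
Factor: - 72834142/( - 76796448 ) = 2^( - 4)*3^( - 1)*23^( - 1)*34781^( - 1 )*36417071^1 = 36417071/38398224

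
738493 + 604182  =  1342675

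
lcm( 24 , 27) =216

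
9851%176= 171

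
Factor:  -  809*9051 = -7322259 = - 3^1*7^1*431^1 * 809^1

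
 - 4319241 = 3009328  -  7328569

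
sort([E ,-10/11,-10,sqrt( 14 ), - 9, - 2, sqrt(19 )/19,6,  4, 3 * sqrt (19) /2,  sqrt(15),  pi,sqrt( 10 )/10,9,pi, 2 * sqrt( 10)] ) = [ - 10, - 9, - 2, - 10/11, sqrt( 19 ) /19,  sqrt (10)/10,E, pi,pi, sqrt( 14),  sqrt( 15 ), 4,  6, 2*sqrt(10 ),  3*sqrt(19)/2,  9 ]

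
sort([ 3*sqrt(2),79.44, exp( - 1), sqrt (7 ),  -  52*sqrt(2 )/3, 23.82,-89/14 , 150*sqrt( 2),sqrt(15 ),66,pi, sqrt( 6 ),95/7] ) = [ - 52 * sqrt ( 2)/3, - 89/14,exp( - 1), sqrt(6), sqrt(7 ),  pi,sqrt ( 15 ), 3*sqrt(2), 95/7,  23.82,66, 79.44,150*sqrt(2 )] 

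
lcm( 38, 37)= 1406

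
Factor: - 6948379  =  -6948379^1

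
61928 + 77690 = 139618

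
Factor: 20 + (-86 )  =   - 66 = - 2^1*3^1 * 11^1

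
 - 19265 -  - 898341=879076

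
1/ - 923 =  - 1/923 =- 0.00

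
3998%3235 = 763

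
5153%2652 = 2501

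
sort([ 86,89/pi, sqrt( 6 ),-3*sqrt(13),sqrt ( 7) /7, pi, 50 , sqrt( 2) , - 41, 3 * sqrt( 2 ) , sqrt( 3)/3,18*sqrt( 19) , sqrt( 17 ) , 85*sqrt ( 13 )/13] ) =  [  -  41, - 3*sqrt (13) , sqrt( 7 )/7 , sqrt( 3 )/3,sqrt( 2), sqrt( 6 ) , pi,sqrt(17 ),  3*sqrt (2), 85*sqrt( 13)/13,89/pi, 50,18*sqrt ( 19),86] 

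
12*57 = 684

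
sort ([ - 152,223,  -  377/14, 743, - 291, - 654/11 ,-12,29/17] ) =[ - 291, - 152 ,-654/11 , - 377/14, - 12,29/17,  223,  743]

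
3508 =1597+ 1911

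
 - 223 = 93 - 316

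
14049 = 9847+4202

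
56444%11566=10180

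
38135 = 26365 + 11770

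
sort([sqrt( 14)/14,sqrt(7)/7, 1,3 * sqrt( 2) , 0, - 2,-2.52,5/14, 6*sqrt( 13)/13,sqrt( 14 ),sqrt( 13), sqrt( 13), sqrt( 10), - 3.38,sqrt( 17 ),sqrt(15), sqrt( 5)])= [  -  3.38, - 2.52, - 2, 0,sqrt( 14 )/14,5/14, sqrt( 7) /7,1,6 * sqrt( 13) /13,sqrt(5),sqrt( 10),sqrt(13), sqrt (13),sqrt( 14 ),  sqrt(15),sqrt( 17 ), 3 * sqrt( 2 ) ]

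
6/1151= 6/1151 = 0.01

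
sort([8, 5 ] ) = [ 5, 8] 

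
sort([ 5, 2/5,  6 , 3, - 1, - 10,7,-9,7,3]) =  [ - 10, - 9, - 1, 2/5,3,3, 5 , 6, 7,7] 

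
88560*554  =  49062240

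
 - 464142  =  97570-561712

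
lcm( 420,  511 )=30660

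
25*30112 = 752800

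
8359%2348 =1315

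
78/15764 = 39/7882 =0.00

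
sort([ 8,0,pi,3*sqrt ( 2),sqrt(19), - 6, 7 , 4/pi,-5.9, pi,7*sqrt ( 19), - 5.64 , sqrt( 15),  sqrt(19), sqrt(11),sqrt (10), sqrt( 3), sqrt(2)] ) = [-6, - 5.9, - 5.64, 0,4/pi,sqrt( 2 ),sqrt( 3), pi, pi, sqrt( 10), sqrt (11 ), sqrt(15), 3*sqrt(2 ), sqrt(19) , sqrt(19), 7 , 8, 7* sqrt(19)]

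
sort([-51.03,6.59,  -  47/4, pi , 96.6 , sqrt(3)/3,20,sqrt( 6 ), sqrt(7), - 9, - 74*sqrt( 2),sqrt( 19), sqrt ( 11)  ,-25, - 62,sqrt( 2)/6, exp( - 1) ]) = [-74*sqrt(2 ),-62, - 51.03 , - 25, - 47/4,-9,sqrt( 2)/6,exp( -1), sqrt( 3 ) /3 , sqrt( 6) , sqrt( 7),pi, sqrt( 11), sqrt(19),  6.59 , 20,96.6]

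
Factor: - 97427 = -11^1*17^1 * 521^1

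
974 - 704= 270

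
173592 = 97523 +76069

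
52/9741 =52/9741 = 0.01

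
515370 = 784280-268910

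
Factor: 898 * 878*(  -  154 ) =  - 121420376 = -2^3*7^1*11^1*439^1*449^1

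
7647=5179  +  2468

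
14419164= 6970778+7448386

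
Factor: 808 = 2^3*101^1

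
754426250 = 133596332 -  - 620829918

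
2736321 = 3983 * 687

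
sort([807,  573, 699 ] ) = [573,699, 807 ]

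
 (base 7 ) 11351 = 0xB6F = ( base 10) 2927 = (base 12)183b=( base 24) 51N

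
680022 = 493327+186695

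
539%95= 64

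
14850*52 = 772200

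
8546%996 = 578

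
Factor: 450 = 2^1*3^2*5^2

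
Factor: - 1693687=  - 29^1*58403^1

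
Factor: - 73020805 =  - 5^1 * 11^1*13^1*73^1*1399^1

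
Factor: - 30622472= - 2^3*3827809^1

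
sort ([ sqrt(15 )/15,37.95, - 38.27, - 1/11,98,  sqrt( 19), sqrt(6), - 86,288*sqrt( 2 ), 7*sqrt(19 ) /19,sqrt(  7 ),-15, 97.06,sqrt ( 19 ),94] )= [-86, -38.27,  -  15,-1/11,sqrt (15 ) /15,7*sqrt(19)/19,  sqrt ( 6), sqrt (7 ),sqrt ( 19 ), sqrt( 19),37.95, 94, 97.06,98, 288*sqrt ( 2) ]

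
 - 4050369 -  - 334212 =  - 3716157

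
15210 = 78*195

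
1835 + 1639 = 3474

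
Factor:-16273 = -16273^1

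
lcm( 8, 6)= 24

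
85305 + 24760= 110065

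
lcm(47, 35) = 1645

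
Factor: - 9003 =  - 3^1*3001^1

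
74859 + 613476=688335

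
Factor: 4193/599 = 7^1 = 7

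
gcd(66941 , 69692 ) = 917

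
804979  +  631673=1436652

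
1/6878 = 1/6878 =0.00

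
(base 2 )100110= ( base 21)1H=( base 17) 24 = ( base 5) 123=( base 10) 38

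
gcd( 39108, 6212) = 4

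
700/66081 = 700/66081 = 0.01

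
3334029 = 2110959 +1223070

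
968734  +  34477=1003211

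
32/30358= 16/15179 = 0.00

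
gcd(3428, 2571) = 857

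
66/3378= 11/563   =  0.02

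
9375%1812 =315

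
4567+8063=12630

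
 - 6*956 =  - 5736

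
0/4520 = 0  =  0.00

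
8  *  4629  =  37032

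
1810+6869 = 8679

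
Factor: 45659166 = 2^1*3^1*7^1*19^1*29^1*1973^1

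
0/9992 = 0 = 0.00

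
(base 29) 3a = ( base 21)4d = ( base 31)34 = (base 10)97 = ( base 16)61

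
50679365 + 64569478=115248843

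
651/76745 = 651/76745 = 0.01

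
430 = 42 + 388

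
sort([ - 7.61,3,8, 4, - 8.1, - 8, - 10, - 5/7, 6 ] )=[ - 10,-8.1, - 8, - 7.61, - 5/7,  3 , 4, 6, 8 ] 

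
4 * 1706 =6824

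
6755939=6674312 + 81627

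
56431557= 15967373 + 40464184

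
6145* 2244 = 13789380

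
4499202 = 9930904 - 5431702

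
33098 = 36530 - 3432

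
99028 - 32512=66516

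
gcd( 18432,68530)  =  2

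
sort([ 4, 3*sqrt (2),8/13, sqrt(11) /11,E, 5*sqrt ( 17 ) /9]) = [sqrt( 11)/11, 8/13,  5*sqrt (17 ) /9,E, 4, 3*sqrt(2)] 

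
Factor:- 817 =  - 19^1*43^1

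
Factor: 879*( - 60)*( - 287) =15136380 = 2^2*3^2*5^1 * 7^1*41^1*293^1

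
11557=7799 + 3758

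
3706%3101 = 605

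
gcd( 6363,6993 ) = 63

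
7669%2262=883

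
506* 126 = 63756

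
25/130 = 5/26  =  0.19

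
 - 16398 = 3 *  (- 5466) 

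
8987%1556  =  1207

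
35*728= 25480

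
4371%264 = 147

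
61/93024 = 61/93024 = 0.00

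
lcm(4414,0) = 0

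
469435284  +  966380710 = 1435815994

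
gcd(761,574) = 1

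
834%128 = 66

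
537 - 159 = 378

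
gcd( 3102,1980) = 66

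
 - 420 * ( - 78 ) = 32760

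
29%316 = 29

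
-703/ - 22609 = 703/22609  =  0.03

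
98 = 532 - 434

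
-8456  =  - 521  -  7935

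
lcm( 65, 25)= 325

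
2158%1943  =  215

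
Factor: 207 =3^2*23^1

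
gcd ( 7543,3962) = 1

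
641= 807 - 166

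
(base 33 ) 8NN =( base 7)36452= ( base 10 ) 9494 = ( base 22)jdc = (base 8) 22426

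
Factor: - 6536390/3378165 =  - 2^1*3^( -1)*32173^ (-1)*93377^1 = - 186754/96519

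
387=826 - 439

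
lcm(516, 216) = 9288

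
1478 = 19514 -18036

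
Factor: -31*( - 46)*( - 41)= - 2^1*23^1*31^1*41^1 = -58466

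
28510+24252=52762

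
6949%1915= 1204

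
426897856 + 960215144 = 1387113000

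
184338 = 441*418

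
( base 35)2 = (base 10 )2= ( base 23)2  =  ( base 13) 2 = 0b10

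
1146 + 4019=5165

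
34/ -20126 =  - 17/10063 = - 0.00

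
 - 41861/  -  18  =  41861/18 = 2325.61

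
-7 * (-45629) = 319403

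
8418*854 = 7188972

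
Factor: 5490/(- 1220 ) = -2^(-1 ) * 3^2 =-9/2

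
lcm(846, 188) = 1692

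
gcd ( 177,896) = 1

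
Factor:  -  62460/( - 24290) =18/7 = 2^1*3^2*7^( - 1)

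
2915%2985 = 2915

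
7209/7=1029+6/7 = 1029.86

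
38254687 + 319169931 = 357424618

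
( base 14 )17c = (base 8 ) 462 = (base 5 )2211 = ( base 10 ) 306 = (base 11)259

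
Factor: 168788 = 2^2*42197^1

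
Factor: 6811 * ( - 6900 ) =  - 46995900 = -  2^2*3^1*5^2*7^2 * 23^1*139^1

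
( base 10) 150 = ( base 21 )73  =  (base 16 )96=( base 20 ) 7a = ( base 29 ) 55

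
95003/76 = 1250 + 3/76 = 1250.04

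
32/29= 1+3/29 = 1.10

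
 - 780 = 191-971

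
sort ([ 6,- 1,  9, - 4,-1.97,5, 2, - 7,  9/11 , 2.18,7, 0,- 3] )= [ - 7,-4, - 3, - 1.97,  -  1,0, 9/11,  2, 2.18,5, 6,7, 9]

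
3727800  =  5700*654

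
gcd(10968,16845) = 3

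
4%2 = 0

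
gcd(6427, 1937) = 1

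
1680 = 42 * 40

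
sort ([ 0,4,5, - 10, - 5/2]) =[ - 10, - 5/2,  0,4,5]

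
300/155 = 1+29/31 = 1.94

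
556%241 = 74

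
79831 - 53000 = 26831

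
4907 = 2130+2777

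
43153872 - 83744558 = -40590686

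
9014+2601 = 11615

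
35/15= 7/3 = 2.33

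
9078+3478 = 12556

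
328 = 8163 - 7835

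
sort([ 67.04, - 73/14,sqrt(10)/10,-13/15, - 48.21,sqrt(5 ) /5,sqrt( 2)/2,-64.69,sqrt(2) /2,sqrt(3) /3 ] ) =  [ - 64.69, - 48.21, - 73/14, - 13/15,sqrt( 10)/10,sqrt(5 )/5,sqrt( 3)/3,sqrt(2)/2, sqrt( 2) /2, 67.04]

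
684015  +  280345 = 964360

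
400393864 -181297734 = 219096130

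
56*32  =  1792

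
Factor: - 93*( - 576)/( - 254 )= -26784/127 = -  2^5 *3^3*31^1*127^( - 1 )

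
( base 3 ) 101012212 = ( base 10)7448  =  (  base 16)1d18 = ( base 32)78O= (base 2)1110100011000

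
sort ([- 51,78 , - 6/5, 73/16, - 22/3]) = [ - 51,-22/3, - 6/5  ,  73/16, 78]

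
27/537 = 9/179 = 0.05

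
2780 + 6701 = 9481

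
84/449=84/449 = 0.19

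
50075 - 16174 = 33901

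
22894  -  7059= 15835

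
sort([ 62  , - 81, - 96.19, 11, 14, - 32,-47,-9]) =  [ - 96.19, - 81, - 47,-32 , - 9,  11, 14, 62 ]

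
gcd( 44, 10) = 2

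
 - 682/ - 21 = 32 + 10/21 = 32.48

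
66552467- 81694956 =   -  15142489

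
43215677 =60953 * 709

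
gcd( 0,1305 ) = 1305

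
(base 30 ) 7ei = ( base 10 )6738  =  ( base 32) 6II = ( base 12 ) 3A96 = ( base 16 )1a52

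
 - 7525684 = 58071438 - 65597122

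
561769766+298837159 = 860606925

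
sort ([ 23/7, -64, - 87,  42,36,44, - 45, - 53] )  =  [ - 87,-64, - 53, - 45 , 23/7,36,42, 44] 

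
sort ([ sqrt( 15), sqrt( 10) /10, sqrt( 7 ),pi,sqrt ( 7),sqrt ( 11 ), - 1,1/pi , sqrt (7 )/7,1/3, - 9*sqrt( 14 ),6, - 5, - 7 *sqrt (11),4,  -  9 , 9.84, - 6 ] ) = [ - 9 * sqrt( 14 ) , - 7*sqrt(11 ), - 9, - 6, - 5 ,-1,  sqrt( 10 ) /10,1/pi, 1/3,sqrt(7)/7,sqrt( 7 ), sqrt( 7),pi,sqrt( 11) , sqrt( 15), 4,6,9.84 ]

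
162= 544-382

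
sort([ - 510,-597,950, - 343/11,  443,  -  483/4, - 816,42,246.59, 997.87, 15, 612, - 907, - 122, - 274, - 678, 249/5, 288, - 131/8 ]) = [ - 907 , - 816, - 678, - 597, - 510 , - 274, - 122, -483/4, - 343/11, - 131/8,15,42,249/5,246.59,  288, 443,612, 950, 997.87] 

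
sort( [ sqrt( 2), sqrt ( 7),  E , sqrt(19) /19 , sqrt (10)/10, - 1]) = [ - 1,  sqrt( 19 )/19, sqrt(10 )/10, sqrt( 2 ), sqrt( 7), E ]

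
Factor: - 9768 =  - 2^3*3^1*11^1*37^1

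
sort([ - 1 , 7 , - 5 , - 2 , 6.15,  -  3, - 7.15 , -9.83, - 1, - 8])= [- 9.83 ,  -  8, - 7.15,  -  5,-3, - 2,-1, - 1,6.15, 7]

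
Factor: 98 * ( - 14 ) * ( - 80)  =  2^6*5^1*7^3 = 109760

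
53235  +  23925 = 77160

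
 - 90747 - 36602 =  - 127349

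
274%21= 1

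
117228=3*39076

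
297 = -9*( -33) 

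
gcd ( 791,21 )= 7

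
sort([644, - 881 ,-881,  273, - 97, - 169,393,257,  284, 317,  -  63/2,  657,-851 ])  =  [ - 881, - 881, - 851, - 169, - 97, -63/2,257,273 , 284  ,  317,393, 644,657 ] 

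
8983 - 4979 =4004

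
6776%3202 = 372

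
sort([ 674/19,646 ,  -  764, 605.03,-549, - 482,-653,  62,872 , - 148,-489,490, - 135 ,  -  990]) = [ - 990 , - 764, - 653, - 549,-489 ,-482, - 148, - 135, 674/19 , 62, 490 , 605.03,646, 872]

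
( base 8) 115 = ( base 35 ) 27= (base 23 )38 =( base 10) 77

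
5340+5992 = 11332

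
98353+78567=176920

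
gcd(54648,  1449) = 207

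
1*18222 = 18222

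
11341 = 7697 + 3644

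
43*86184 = 3705912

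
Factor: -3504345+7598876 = 7^1*37^1*15809^1 = 4094531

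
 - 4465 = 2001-6466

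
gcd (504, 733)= 1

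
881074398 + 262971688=1144046086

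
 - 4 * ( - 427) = 1708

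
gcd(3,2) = 1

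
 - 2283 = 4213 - 6496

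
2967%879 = 330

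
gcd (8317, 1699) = 1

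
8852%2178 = 140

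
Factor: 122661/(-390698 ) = -2^(- 1 )*3^3 * 43^(-1) = - 27/86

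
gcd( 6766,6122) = 2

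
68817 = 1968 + 66849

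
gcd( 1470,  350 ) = 70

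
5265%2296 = 673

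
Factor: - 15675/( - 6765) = 95/41 = 5^1*19^1* 41^( - 1 ) 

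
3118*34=106012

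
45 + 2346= 2391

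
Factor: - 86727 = -3^1*28909^1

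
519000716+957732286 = 1476733002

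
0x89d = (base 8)4235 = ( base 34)1ut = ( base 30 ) 2DF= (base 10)2205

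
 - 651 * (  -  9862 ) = 6420162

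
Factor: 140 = 2^2*5^1 * 7^1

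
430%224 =206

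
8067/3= 2689 = 2689.00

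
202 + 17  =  219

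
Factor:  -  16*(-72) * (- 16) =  - 18432 = - 2^11*3^2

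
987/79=12 + 39/79 = 12.49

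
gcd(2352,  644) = 28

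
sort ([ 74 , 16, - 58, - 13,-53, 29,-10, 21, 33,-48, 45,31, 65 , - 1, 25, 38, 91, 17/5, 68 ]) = [ - 58, - 53, - 48, - 13 , - 10, - 1, 17/5, 16, 21,25, 29, 31, 33 , 38, 45, 65, 68 , 74 , 91] 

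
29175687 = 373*78219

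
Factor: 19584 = 2^7*3^2*17^1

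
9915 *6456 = 64011240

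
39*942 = 36738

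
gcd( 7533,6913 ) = 31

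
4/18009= 4/18009 = 0.00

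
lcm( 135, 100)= 2700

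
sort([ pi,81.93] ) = [ pi,81.93]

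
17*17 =289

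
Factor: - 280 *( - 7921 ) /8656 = 2^( - 1 )*5^1 * 7^1*89^2*541^( - 1 ) = 277235/1082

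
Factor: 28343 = 7^1*4049^1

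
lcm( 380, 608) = 3040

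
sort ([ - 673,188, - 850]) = [-850,-673, 188]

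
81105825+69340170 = 150445995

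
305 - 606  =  -301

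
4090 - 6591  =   - 2501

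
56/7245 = 8/1035=0.01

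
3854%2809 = 1045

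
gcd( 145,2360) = 5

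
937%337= 263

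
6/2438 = 3/1219 =0.00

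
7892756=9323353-1430597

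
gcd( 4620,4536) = 84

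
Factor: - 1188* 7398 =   -  2^3 * 3^6 * 11^1 * 137^1   =  -  8788824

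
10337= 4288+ 6049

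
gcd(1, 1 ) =1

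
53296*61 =3251056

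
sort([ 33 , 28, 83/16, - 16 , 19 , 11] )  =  [ - 16,  83/16, 11, 19, 28,33 ] 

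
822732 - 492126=330606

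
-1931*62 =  - 119722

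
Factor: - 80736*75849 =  -6123744864 = - 2^5 * 3^2*29^2  *131^1*193^1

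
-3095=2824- 5919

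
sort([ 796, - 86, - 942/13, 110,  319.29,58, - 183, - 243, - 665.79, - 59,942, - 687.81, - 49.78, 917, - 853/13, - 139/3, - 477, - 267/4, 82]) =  [ - 687.81 , - 665.79  , - 477, - 243, - 183, - 86 , - 942/13, - 267/4, - 853/13, - 59, - 49.78 , - 139/3,58, 82 , 110 , 319.29,  796, 917, 942]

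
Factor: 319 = 11^1 * 29^1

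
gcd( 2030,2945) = 5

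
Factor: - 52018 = - 2^1*31^1*839^1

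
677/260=677/260 = 2.60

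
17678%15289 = 2389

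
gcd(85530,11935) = 5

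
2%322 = 2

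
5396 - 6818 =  -1422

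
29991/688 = 43 + 407/688 = 43.59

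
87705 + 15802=103507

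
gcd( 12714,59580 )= 6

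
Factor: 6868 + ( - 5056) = 1812 = 2^2*3^1 * 151^1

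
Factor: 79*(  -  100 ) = - 7900 = - 2^2*5^2 *79^1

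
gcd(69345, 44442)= 9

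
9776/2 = 4888 = 4888.00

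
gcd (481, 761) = 1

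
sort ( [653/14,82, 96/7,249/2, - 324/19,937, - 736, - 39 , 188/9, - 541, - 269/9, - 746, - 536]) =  [- 746, - 736, - 541,  -  536, - 39, - 269/9, - 324/19,96/7,188/9,653/14,82,249/2,937]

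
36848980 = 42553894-5704914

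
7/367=7/367 = 0.02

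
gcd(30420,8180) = 20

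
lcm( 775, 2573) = 64325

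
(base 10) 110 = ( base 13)86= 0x6e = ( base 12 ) 92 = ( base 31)3h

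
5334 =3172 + 2162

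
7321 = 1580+5741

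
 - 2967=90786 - 93753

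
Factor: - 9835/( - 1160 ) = 2^( - 3)*7^1*29^( - 1 )  *281^1=1967/232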